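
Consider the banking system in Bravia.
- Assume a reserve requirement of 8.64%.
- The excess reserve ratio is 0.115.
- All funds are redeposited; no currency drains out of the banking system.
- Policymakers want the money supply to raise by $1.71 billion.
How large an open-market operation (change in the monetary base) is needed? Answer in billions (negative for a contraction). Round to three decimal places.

$0.344 billion

The money multiplier is m = 1 / (rr + e) = 1 / (0.0864 + 0.115) ≈ 4.96524.
ΔMB = ΔM / m = (+1.71) / 4.96524 ≈ 0.3444 billion.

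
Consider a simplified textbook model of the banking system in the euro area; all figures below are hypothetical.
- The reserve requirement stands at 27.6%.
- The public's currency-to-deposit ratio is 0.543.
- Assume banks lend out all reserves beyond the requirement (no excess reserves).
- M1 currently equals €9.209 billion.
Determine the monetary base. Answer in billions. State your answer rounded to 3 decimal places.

€4.888 billion

The money multiplier is m = (1 + c) / (rr + c) = (1 + 0.543) / (0.276 + 0.543) ≈ 1.88400.
MB = M / m = 9.209 / 1.88400 ≈ 4.888 billion.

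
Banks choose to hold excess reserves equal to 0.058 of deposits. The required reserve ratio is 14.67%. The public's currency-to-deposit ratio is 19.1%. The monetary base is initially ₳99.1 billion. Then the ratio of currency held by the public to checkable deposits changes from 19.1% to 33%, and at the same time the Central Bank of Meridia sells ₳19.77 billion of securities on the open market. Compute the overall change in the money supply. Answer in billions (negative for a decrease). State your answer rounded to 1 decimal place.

Before: m₁ = (1 + 0.191) / (0.1467 + 0.058 + 0.191) ≈ 3.0099, MB₁ = 99.1, so M₁ = 3.0099 × 99.1 ≈ 298.2811 billion.
After: m₂ = (1 + 0.33) / (0.1467 + 0.058 + 0.33) ≈ 2.4874, MB₂ = 99.1 − 19.77 = 79.33, so M₂ = 2.4874 × 79.33 ≈ 197.3254 billion.
ΔM = M₂ − M₁ = 197.3254 − 298.2811 = -100.9557 billion.

-101.0 billion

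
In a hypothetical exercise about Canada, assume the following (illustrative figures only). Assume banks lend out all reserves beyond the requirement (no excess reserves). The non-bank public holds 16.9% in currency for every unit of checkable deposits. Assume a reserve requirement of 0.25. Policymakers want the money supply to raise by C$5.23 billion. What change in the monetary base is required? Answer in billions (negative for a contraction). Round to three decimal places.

The money multiplier is m = (1 + c) / (rr + c) = (1 + 0.169) / (0.25 + 0.169) ≈ 2.78998.
ΔMB = ΔM / m = (+5.23) / 2.78998 ≈ 1.8746 billion.

C$1.875 billion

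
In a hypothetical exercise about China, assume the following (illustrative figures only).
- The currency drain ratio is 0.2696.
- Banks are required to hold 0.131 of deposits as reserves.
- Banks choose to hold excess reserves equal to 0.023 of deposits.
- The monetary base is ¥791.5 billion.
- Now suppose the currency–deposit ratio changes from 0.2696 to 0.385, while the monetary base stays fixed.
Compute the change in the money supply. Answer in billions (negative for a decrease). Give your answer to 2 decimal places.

Initially m₁ = (1 + 0.2696) / (0.131 + 0.023 + 0.2696) ≈ 2.997167, so M₁ = 2.997167 × 791.5 ≈ 2372.2577 billion.
After the change m₂ = (1 + 0.385) / (0.131 + 0.023 + 0.385) ≈ 2.569573, so M₂ = 2.569573 × 791.5 ≈ 2033.817 billion.
ΔM = M₂ − M₁ = 2033.817 − 2372.2577 = -338.4407 billion.

-338.44 billion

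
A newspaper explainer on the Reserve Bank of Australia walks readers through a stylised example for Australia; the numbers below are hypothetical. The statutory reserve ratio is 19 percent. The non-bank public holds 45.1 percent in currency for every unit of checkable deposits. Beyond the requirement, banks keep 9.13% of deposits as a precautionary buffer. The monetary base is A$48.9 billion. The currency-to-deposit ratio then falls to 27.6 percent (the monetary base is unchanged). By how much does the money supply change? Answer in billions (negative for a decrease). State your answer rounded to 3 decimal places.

A$15.070 billion

Initially m₁ = (1 + 0.451) / (0.19 + 0.0913 + 0.451) ≈ 1.981428, so M₁ = 1.981428 × 48.9 ≈ 96.8918 billion.
After the change m₂ = (1 + 0.276) / (0.19 + 0.0913 + 0.276) ≈ 2.289611, so M₂ = 2.289611 × 48.9 ≈ 111.962 billion.
ΔM = M₂ − M₁ = 111.962 − 96.8918 = 15.0702 billion.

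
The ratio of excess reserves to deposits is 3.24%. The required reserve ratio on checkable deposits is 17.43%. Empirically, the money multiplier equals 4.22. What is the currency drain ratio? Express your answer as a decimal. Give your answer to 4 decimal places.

Using m = 4.22. From m = (1 + c)/(c + rr + e), rearranging gives 1 + c = m·(c + rr + e), so c·(1 − m) = m·(rr + e) − 1.
Hence c = [m·(rr + e) − 1]/(1 − m) = [4.22 × (0.1743 + 0.0324) − 1] / (1 − 4.22) ≈ 0.039666.

0.0397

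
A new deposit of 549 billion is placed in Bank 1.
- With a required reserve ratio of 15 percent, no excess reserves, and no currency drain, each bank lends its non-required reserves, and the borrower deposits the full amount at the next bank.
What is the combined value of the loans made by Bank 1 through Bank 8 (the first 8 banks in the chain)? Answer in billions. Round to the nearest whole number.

2263 billion

Bank i lends (1 − rr)^i of the original deposit: Bank 1 lends 549·0.8500 = 466.6500, Bank 2 lends 549·0.8500² = 396.6525, and so on.
Summing a geometric series: total = 549·[0.8500·(1 − 0.8500^8) / (1 − 0.8500)] ≈ 2263.2820 billion.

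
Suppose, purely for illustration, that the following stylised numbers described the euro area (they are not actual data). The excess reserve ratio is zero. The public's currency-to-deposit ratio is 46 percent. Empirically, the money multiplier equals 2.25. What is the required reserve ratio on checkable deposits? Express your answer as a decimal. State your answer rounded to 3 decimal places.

0.189

Using m = 2.25. Since m = (1 + c)/(c + rr + e), the denominator satisfies c + rr + e = (1 + c)/m = (1 + 0.46) / 2.25 ≈ 0.648889.
With c = 0.46 and e = 0, the required reserve ratio on checkable deposits is 0.648889 − 0.46 − 0 = 0.188889.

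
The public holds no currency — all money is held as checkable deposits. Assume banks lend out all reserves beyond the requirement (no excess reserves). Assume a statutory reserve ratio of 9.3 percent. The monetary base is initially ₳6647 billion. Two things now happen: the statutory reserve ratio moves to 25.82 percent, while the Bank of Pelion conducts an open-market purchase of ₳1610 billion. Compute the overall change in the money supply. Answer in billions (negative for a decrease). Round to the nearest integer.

Before: m₁ = 1 / (0.093) ≈ 10.75269, MB₁ = 6647, so M₁ = 10.75269 × 6647 ≈ 71473.1304 billion.
After: m₂ = 1 / (0.2582) ≈ 3.87297, MB₂ = 6647 + 1610 = 8257, so M₂ = 3.87297 × 8257 ≈ 31979.1133 billion.
ΔM = M₂ − M₁ = 31979.1133 − 71473.1304 = -39494.0171 billion.

-39494 billion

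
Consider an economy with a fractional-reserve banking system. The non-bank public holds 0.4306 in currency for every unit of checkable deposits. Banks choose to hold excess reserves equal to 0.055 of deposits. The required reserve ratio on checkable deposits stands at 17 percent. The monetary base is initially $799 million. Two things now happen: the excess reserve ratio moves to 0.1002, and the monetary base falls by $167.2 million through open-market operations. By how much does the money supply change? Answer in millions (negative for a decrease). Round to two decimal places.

-453.77 million

Before: m₁ = (1 + 0.4306) / (0.17 + 0.055 + 0.4306) ≈ 2.182123, MB₁ = 799, so M₁ = 2.182123 × 799 ≈ 1743.5163 million.
After: m₂ = (1 + 0.4306) / (0.17 + 0.1002 + 0.4306) ≈ 2.041381, MB₂ = 799 − 167.2 = 631.8, so M₂ = 2.041381 × 631.8 ≈ 1289.7445 million.
ΔM = M₂ − M₁ = 1289.7445 − 1743.5163 = -453.7718 million.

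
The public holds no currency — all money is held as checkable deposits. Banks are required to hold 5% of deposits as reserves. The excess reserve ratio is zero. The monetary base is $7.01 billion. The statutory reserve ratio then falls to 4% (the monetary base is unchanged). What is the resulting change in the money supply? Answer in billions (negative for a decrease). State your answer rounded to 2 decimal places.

Initially m₁ = 1 / (0.05) = 20, so M₁ = 20 × 7.01 = 140.2 billion.
After the change m₂ = 1 / (0.04) = 25, so M₂ = 25 × 7.01 = 175.25 billion.
ΔM = M₂ − M₁ = 175.25 − 140.2 = 35.05 billion.

$35.05 billion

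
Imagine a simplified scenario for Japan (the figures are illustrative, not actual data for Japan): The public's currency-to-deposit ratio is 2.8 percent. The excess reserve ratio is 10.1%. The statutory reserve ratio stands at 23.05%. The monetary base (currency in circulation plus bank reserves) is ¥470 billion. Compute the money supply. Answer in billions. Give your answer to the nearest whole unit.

The money multiplier is m = (1 + c) / (rr + e + c) = (1 + 0.028) / (0.2305 + 0.101 + 0.028) ≈ 2.8595.
So M = m × MB = 2.8595 × 470 = 1343.965 billion.

¥1344 billion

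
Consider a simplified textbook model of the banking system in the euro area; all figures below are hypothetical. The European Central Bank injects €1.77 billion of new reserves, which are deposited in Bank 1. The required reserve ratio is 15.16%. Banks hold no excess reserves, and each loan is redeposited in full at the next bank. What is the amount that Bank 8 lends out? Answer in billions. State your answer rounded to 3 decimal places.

Each bank lends a fraction (1 − rr) = 0.8484 of the deposit it receives, so Bank 8 receives 1.77·0.8484^7 and lends 1.77·0.8484^8 ≈ 0.4751 billion.

€0.475 billion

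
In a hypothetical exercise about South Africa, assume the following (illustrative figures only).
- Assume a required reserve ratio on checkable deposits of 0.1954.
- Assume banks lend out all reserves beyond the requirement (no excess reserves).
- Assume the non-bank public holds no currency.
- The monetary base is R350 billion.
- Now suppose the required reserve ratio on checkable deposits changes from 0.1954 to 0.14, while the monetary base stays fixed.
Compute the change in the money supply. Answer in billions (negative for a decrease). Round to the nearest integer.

Initially m₁ = 1 / (0.1954) ≈ 5.1177, so M₁ = 5.1177 × 350 = 1791.195 billion.
After the change m₂ = 1 / (0.14) ≈ 7.1429, so M₂ = 7.1429 × 350 = 2500.015 billion.
ΔM = M₂ − M₁ = 2500.015 − 1791.195 = 708.82 billion.

R709 billion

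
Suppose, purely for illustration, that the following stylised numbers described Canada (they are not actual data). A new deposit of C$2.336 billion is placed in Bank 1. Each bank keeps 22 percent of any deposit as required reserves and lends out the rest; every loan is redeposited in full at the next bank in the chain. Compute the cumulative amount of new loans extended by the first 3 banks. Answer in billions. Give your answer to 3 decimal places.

Bank i lends (1 − rr)^i of the original deposit: Bank 1 lends 2.336·0.7800 ≈ 1.8221, Bank 2 lends 2.336·0.7800² ≈ 1.4212, and so on.
Summing a geometric series: total = 2.336·[0.7800·(1 − 0.7800^3) / (1 − 0.7800)] ≈ 4.3519 billion.

C$4.352 billion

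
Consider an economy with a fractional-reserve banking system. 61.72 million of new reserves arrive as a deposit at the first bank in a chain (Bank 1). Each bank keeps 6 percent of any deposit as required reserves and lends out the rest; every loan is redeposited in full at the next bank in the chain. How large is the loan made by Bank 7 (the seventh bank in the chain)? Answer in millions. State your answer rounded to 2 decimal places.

Each bank lends a fraction (1 − rr) = 0.9400 of the deposit it receives, so Bank 7 receives 61.72·0.9400^6 and lends 61.72·0.9400^7 ≈ 40.0240 million.

40.02 million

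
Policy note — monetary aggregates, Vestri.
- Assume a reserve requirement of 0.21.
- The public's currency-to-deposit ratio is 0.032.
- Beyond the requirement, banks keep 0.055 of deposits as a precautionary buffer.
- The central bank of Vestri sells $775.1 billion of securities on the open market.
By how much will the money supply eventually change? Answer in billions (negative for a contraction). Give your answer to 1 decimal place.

-2693.3 billion

The money multiplier is m = (1 + c) / (rr + e + c) = (1 + 0.032) / (0.21 + 0.055 + 0.032) ≈ 3.47475.
The sale removes 775.1 billion of base, so ΔM = m × ΔMB = 3.47475 × (−775.1) ≈ -2693.2787 billion.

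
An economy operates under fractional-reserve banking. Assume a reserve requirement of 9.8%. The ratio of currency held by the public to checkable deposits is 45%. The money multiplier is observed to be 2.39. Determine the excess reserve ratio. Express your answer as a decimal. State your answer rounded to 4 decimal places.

Using m = 2.39. Since m = (1 + c)/(c + rr + e), the denominator satisfies c + rr + e = (1 + c)/m = (1 + 0.45) / 2.39 ≈ 0.606695.
With c = 0.45 and rr = 0.098, the excess reserve ratio is 0.606695 − 0.45 − 0.098 = 0.058695.

0.0587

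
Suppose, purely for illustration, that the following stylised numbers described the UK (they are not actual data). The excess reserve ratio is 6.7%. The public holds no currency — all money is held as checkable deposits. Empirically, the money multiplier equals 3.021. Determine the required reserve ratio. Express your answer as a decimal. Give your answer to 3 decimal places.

Using m = 3.021. Since m = (1 + c)/(c + rr + e), the denominator satisfies c + rr + e = (1 + c)/m = (1 + 0) / 3.021 ≈ 0.331016.
With c = 0 and e = 0.067, the required reserve ratio is 0.331016 − 0 − 0.067 = 0.264016.

0.264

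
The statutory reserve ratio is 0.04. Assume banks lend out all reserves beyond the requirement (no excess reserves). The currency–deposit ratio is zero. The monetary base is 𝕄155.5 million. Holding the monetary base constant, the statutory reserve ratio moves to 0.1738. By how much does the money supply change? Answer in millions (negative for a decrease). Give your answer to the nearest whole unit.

Initially m₁ = 1 / (0.04) = 25, so M₁ = 25 × 155.5 = 3887.5 million.
After the change m₂ = 1 / (0.1738) ≈ 5.7537, so M₂ = 5.7537 × 155.5 ≈ 894.7004 million.
ΔM = M₂ − M₁ = 894.7004 − 3887.5 = -2992.7996 million.

-2993 million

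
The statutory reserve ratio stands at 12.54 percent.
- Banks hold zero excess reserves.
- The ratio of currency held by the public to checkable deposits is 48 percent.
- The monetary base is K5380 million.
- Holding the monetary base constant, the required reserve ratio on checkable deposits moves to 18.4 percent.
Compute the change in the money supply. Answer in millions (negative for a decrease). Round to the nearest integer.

-1161 million

Initially m₁ = (1 + 0.48) / (0.1254 + 0.48) ≈ 2.44466, so M₁ = 2.44466 × 5380 = 13152.2708 million.
After the change m₂ = (1 + 0.48) / (0.184 + 0.48) ≈ 2.22892, so M₂ = 2.22892 × 5380 = 11991.5896 million.
ΔM = M₂ − M₁ = 11991.5896 − 13152.2708 = -1160.6812 million.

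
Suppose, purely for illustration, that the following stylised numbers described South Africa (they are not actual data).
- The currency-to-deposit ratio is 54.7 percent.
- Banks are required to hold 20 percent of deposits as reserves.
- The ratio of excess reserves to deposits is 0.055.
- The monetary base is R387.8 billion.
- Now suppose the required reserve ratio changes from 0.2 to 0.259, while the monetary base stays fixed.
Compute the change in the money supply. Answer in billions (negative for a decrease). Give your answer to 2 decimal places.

-51.26 billion

Initially m₁ = (1 + 0.547) / (0.2 + 0.055 + 0.547) ≈ 1.928928, so M₁ = 1.928928 × 387.8 ≈ 748.0383 billion.
After the change m₂ = (1 + 0.547) / (0.259 + 0.055 + 0.547) ≈ 1.796748, so M₂ = 1.796748 × 387.8 ≈ 696.7789 billion.
ΔM = M₂ − M₁ = 696.7789 − 748.0383 = -51.2594 billion.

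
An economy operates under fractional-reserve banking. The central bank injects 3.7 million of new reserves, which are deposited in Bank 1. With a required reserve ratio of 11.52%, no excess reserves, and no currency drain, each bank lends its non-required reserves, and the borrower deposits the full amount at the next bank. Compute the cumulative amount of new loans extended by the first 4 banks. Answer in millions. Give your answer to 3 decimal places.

11.001 million

Bank i lends (1 − rr)^i of the original deposit: Bank 1 lends 3.7·0.8848 ≈ 3.2738, Bank 2 lends 3.7·0.8848² ≈ 2.8966, and so on.
Summing a geometric series: total = 3.7·[0.8848·(1 − 0.8848^4) / (1 − 0.8848)] ≈ 11.0010 million.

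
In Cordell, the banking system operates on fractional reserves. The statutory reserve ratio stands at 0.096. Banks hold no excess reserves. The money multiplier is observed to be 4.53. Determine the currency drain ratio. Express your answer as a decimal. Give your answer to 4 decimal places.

Using m = 4.53. From m = (1 + c)/(c + rr + e), rearranging gives 1 + c = m·(c + rr + e), so c·(1 − m) = m·(rr + e) − 1.
Hence c = [m·(rr + e) − 1]/(1 − m) = [4.53 × (0.096 + 0) − 1] / (1 − 4.53) ≈ 0.160091.

0.1601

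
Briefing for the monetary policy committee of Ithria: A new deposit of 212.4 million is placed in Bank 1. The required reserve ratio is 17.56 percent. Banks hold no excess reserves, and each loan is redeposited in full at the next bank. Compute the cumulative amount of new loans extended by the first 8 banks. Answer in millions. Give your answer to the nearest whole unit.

Bank i lends (1 − rr)^i of the original deposit: Bank 1 lends 212.4·0.8244 ≈ 175.1026, Bank 2 lends 212.4·0.8244² ≈ 144.3546, and so on.
Summing a geometric series: total = 212.4·[0.8244·(1 − 0.8244^8) / (1 − 0.8244)] ≈ 784.4161 million.

784 million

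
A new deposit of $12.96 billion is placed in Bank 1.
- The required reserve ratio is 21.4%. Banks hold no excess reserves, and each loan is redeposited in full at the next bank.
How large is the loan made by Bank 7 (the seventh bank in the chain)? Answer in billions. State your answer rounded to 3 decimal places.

Each bank lends a fraction (1 − rr) = 0.7860 of the deposit it receives, so Bank 7 receives 12.96·0.7860^6 and lends 12.96·0.7860^7 ≈ 2.4019 billion.

$2.402 billion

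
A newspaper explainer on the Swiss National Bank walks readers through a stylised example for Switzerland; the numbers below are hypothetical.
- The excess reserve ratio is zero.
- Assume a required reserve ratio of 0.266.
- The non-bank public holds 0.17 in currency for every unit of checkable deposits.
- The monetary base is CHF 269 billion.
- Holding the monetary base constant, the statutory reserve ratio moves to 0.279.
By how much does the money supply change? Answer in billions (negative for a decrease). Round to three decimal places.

Initially m₁ = (1 + 0.17) / (0.266 + 0.17) ≈ 2.6834862, so M₁ = 2.6834862 × 269 ≈ 721.8578 billion.
After the change m₂ = (1 + 0.17) / (0.279 + 0.17) ≈ 2.6057906, so M₂ = 2.6057906 × 269 ≈ 700.9577 billion.
ΔM = M₂ − M₁ = 700.9577 − 721.8578 = -20.9001 billion.

-20.900 billion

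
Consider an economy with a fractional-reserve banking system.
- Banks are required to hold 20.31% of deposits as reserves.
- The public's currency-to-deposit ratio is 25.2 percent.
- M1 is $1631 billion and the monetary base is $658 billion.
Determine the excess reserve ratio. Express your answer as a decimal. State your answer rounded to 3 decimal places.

0.050

Using m = M/MB = 1631/658 ≈ 2.478723. Since m = (1 + c)/(c + rr + e), the denominator satisfies c + rr + e = (1 + c)/m = (1 + 0.252) / 2.478723 ≈ 0.505099.
With c = 0.252 and rr = 0.2031, the excess reserve ratio is 0.505099 − 0.252 − 0.2031 = 0.049999.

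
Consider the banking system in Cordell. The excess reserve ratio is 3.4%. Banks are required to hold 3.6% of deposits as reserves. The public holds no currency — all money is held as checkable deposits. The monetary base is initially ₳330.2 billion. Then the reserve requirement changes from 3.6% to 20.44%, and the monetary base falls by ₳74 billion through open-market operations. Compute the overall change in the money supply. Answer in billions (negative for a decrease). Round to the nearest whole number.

Before: m₁ = 1 / (0.036 + 0.034) ≈ 14.2857, MB₁ = 330.2, so M₁ = 14.2857 × 330.2 ≈ 4717.1381 billion.
After: m₂ = 1 / (0.2044 + 0.034) ≈ 4.1946, MB₂ = 330.2 − 74 = 256.2, so M₂ = 4.1946 × 256.2 ≈ 1074.6565 billion.
ΔM = M₂ − M₁ = 1074.6565 − 4717.1381 = -3642.4816 billion.

-3642 billion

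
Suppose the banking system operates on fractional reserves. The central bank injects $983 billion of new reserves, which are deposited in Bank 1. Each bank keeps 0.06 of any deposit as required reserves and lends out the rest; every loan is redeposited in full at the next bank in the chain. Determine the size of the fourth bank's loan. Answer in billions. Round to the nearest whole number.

Each bank lends a fraction (1 − rr) = 0.9400 of the deposit it receives, so Bank 4 receives 983·0.9400^3 and lends 983·0.9400^4 ≈ 767.4762 billion.

$767 billion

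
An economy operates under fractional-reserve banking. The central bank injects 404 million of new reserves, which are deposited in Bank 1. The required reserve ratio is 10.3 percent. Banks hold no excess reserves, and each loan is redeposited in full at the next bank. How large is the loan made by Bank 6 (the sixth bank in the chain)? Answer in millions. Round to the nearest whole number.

Each bank lends a fraction (1 − rr) = 0.8970 of the deposit it receives, so Bank 6 receives 404·0.8970^5 and lends 404·0.8970^6 ≈ 210.4437 million.

210 million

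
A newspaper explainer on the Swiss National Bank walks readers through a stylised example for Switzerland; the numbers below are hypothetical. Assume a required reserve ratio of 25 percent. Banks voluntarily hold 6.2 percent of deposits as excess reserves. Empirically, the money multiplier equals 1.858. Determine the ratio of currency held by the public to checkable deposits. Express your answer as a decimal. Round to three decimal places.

Using m = 1.858. From m = (1 + c)/(c + rr + e), rearranging gives 1 + c = m·(c + rr + e), so c·(1 − m) = m·(rr + e) − 1.
Hence c = [m·(rr + e) − 1]/(1 − m) = [1.858 × (0.25 + 0.062) − 1] / (1 − 1.858) ≈ 0.489865.

0.490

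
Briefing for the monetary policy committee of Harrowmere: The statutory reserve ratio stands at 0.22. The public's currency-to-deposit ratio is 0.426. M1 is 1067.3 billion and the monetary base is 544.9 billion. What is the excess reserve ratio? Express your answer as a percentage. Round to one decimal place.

8.2%

Using m = M/MB = 1067.3/544.9 ≈ 1.958708. Since m = (1 + c)/(c + rr + e), the denominator satisfies c + rr + e = (1 + c)/m = (1 + 0.426) / 1.958708 ≈ 0.728031.
With c = 0.426 and rr = 0.22, the excess reserve ratio is 0.728031 − 0.426 − 0.22 = 0.082031.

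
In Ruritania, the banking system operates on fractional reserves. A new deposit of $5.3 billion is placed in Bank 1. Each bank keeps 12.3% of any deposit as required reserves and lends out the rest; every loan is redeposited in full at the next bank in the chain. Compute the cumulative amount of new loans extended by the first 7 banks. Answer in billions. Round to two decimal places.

$22.71 billion

Bank i lends (1 − rr)^i of the original deposit: Bank 1 lends 5.3·0.8770 = 4.6481, Bank 2 lends 5.3·0.8770² ≈ 4.0764, and so on.
Summing a geometric series: total = 5.3·[0.8770·(1 − 0.8770^7) / (1 − 0.8770)] ≈ 22.7106 billion.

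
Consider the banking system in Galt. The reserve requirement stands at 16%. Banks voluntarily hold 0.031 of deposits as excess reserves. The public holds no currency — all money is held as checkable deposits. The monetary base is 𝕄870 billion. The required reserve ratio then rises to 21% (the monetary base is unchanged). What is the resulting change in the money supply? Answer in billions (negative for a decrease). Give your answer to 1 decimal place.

Initially m₁ = 1 / (0.16 + 0.031) ≈ 5.23560, so M₁ = 5.23560 × 870 = 4554.972 billion.
After the change m₂ = 1 / (0.21 + 0.031) ≈ 4.14938, so M₂ = 4.14938 × 870 = 3609.9606 billion.
ΔM = M₂ − M₁ = 3609.9606 − 4554.972 = -945.0114 billion.

-945.0 billion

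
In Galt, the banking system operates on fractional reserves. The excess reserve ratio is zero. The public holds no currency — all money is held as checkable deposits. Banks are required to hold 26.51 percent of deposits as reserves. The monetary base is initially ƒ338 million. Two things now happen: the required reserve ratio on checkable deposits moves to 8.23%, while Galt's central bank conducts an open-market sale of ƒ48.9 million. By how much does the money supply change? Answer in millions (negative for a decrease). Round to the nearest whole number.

ƒ2238 million

Before: m₁ = 1 / (0.2651) ≈ 3.7722, MB₁ = 338, so M₁ = 3.7722 × 338 = 1275.0036 million.
After: m₂ = 1 / (0.0823) ≈ 12.1507, MB₂ = 338 − 48.9 = 289.1, so M₂ = 12.1507 × 289.1 ≈ 3512.7674 million.
ΔM = M₂ − M₁ = 3512.7674 − 1275.0036 = 2237.7638 million.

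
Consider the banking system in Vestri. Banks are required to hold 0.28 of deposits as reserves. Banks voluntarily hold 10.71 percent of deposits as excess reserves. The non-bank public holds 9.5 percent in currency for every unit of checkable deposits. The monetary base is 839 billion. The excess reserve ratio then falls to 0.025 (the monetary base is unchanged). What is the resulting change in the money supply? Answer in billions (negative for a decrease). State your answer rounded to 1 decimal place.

391.1 billion

Initially m₁ = (1 + 0.095) / (0.28 + 0.1071 + 0.095) ≈ 2.27131, so M₁ = 2.27131 × 839 ≈ 1905.6291 billion.
After the change m₂ = (1 + 0.095) / (0.28 + 0.025 + 0.095) = 2.73750, so M₂ = 2.73750 × 839 = 2296.7625 billion.
ΔM = M₂ − M₁ = 2296.7625 − 1905.6291 = 391.1334 billion.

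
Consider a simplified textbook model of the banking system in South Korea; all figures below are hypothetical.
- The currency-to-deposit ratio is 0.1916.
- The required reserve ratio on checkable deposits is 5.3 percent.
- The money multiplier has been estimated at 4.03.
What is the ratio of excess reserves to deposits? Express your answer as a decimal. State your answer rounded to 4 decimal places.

Using m = 4.03. Since m = (1 + c)/(c + rr + e), the denominator satisfies c + rr + e = (1 + c)/m = (1 + 0.1916) / 4.03 ≈ 0.295682.
With c = 0.1916 and rr = 0.053, the ratio of excess reserves to deposits is 0.295682 − 0.1916 − 0.053 = 0.051082.

0.0511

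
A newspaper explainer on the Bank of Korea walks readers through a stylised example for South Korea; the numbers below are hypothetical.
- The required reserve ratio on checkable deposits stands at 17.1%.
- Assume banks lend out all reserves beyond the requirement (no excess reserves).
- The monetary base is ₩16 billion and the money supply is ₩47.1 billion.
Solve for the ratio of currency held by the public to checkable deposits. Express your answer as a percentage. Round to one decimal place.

Using m = M/MB = 47.1/16 = 2.943750. From m = (1 + c)/(c + rr + e), rearranging gives 1 + c = m·(c + rr + e), so c·(1 − m) = m·(rr + e) − 1.
Hence c = [m·(rr + e) − 1]/(1 − m) = [2.943750 × (0.171 + 0) − 1] / (1 − 2.943750) ≈ 0.255495.

25.5%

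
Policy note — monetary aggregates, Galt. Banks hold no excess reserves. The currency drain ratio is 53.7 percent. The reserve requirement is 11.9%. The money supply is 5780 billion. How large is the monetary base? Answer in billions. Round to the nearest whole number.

The money multiplier is m = (1 + c) / (rr + c) = (1 + 0.537) / (0.119 + 0.537) ≈ 2.34299.
MB = M / m = 5780 / 2.34299 ≈ 2466.9333 billion.

2467 billion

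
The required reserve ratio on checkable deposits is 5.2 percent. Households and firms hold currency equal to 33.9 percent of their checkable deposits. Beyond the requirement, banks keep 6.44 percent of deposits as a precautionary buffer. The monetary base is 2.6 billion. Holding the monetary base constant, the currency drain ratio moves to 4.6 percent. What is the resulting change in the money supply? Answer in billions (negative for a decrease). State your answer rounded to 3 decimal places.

9.102 billion

Initially m₁ = (1 + 0.339) / (0.052 + 0.0644 + 0.339) ≈ 2.94027, so M₁ = 2.94027 × 2.6 ≈ 7.6447 billion.
After the change m₂ = (1 + 0.046) / (0.052 + 0.0644 + 0.046) ≈ 6.44089, so M₂ = 6.44089 × 2.6 ≈ 16.7463 billion.
ΔM = M₂ − M₁ = 16.7463 − 7.6447 = 9.1016 billion.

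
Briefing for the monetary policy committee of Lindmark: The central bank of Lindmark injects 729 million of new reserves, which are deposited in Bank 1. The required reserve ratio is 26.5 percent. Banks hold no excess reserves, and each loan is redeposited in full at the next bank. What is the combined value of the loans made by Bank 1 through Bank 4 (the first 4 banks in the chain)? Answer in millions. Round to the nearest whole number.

1432 million

Bank i lends (1 − rr)^i of the original deposit: Bank 1 lends 729·0.7350 = 535.8150, Bank 2 lends 729·0.7350² ≈ 393.8240, and so on.
Summing a geometric series: total = 729·[0.7350·(1 − 0.7350^4) / (1 − 0.7350)] ≈ 1431.8533 million.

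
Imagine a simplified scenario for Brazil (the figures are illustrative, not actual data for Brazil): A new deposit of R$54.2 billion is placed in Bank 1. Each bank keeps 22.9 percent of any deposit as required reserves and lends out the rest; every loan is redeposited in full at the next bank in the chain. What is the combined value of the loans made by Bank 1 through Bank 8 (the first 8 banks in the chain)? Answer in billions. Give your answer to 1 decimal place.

R$159.7 billion

Bank i lends (1 − rr)^i of the original deposit: Bank 1 lends 54.2·0.7710 = 41.7882, Bank 2 lends 54.2·0.7710² ≈ 32.2187, and so on.
Summing a geometric series: total = 54.2·[0.7710·(1 − 0.7710^8) / (1 − 0.7710)] ≈ 159.6960 billion.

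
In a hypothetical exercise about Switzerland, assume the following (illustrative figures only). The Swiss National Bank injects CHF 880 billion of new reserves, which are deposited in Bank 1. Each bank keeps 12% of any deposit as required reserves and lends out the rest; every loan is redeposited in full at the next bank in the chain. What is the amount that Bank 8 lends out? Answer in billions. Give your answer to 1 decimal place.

CHF 316.5 billion

Each bank lends a fraction (1 − rr) = 0.8800 of the deposit it receives, so Bank 8 receives 880·0.8800^7 and lends 880·0.8800^8 ≈ 316.4784 billion.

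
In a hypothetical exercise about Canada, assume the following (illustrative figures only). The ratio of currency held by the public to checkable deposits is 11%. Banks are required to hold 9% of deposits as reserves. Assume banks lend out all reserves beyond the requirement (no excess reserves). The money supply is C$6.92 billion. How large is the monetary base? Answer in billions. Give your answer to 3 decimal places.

C$1.247 billion

The money multiplier is m = (1 + c) / (rr + c) = (1 + 0.11) / (0.09 + 0.11) = 5.55.
MB = M / m = 6.92 / 5.55 ≈ 1.2468 billion.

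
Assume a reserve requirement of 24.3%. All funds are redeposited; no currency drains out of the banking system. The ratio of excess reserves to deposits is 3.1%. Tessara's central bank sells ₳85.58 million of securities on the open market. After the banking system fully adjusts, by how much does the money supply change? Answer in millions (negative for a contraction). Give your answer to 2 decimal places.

The money multiplier is m = 1 / (rr + e) = 1 / (0.243 + 0.031) ≈ 3.64964.
The sale removes 85.58 million of base, so ΔM = m × ΔMB = 3.64964 × (−85.58) ≈ -312.3362 million.

-312.34 million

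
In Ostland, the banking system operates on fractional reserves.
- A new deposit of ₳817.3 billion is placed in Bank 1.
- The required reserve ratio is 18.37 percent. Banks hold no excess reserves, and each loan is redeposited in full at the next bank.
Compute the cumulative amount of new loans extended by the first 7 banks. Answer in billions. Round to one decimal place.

Bank i lends (1 − rr)^i of the original deposit: Bank 1 lends 817.3·0.8163 ≈ 667.1620, Bank 2 lends 817.3·0.8163² ≈ 544.6043, and so on.
Summing a geometric series: total = 817.3·[0.8163·(1 − 0.8163^7) / (1 − 0.8163)] ≈ 2754.6582 billion.

₳2754.7 billion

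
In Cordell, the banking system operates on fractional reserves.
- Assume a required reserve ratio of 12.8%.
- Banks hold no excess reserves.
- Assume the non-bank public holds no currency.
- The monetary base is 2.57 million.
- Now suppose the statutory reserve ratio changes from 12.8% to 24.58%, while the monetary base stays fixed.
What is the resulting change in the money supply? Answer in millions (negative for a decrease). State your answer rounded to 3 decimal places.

Initially m₁ = 1 / (0.128) = 7.81250, so M₁ = 7.81250 × 2.57 ≈ 20.0781 million.
After the change m₂ = 1 / (0.2458) ≈ 4.06835, so M₂ = 4.06835 × 2.57 ≈ 10.4557 million.
ΔM = M₂ − M₁ = 10.4557 − 20.0781 = -9.6224 million.

-9.622 million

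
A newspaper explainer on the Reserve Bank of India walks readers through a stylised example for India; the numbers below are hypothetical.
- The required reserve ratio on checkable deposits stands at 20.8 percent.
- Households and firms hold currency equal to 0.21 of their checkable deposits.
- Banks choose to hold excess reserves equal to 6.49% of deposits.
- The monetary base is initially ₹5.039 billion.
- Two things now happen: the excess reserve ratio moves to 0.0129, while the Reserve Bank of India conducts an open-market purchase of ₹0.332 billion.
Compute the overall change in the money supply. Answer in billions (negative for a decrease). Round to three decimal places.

₹2.456 billion

Before: m₁ = (1 + 0.21) / (0.208 + 0.0649 + 0.21) ≈ 2.50569, MB₁ = 5.039, so M₁ = 2.50569 × 5.039 ≈ 12.6262 billion.
After: m₂ = (1 + 0.21) / (0.208 + 0.0129 + 0.21) ≈ 2.80808, MB₂ = 5.039 + 0.332 = 5.371, so M₂ = 2.80808 × 5.371 ≈ 15.0822 billion.
ΔM = M₂ − M₁ = 15.0822 − 12.6262 = 2.456 billion.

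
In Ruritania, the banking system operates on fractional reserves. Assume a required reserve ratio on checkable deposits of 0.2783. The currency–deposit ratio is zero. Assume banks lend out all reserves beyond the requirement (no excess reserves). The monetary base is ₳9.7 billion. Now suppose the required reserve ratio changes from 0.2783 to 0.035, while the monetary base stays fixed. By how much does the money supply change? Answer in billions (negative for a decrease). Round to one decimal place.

Initially m₁ = 1 / (0.2783) ≈ 3.5932, so M₁ = 3.5932 × 9.7 ≈ 34.854 billion.
After the change m₂ = 1 / (0.035) ≈ 28.5714, so M₂ = 28.5714 × 9.7 ≈ 277.1426 billion.
ΔM = M₂ − M₁ = 277.1426 − 34.854 = 242.2886 billion.

₳242.3 billion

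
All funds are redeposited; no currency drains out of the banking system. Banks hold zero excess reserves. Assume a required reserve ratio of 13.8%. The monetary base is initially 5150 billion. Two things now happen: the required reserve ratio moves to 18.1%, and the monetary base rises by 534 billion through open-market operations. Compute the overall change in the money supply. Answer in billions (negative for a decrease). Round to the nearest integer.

-5916 billion

Before: m₁ = 1 / (0.138) ≈ 7.24638, MB₁ = 5150, so M₁ = 7.24638 × 5150 = 37318.857 billion.
After: m₂ = 1 / (0.181) ≈ 5.52486, MB₂ = 5150 + 534 = 5684, so M₂ = 5.52486 × 5684 ≈ 31403.3042 billion.
ΔM = M₂ − M₁ = 31403.3042 − 37318.857 = -5915.5528 billion.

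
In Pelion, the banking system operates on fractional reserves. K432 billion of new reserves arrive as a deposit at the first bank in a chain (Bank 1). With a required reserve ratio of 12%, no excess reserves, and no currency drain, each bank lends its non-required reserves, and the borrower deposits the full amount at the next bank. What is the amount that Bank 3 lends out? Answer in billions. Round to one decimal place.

Each bank lends a fraction (1 − rr) = 0.8800 of the deposit it receives, so Bank 3 receives 432·0.8800^2 and lends 432·0.8800^3 ≈ 294.3959 billion.

K294.4 billion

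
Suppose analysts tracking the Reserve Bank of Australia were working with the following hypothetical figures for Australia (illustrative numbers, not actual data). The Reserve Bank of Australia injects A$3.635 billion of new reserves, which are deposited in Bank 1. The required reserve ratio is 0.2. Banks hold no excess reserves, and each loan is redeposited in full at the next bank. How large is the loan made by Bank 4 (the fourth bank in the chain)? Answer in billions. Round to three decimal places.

Each bank lends a fraction (1 − rr) = 0.8000 of the deposit it receives, so Bank 4 receives 3.635·0.8000^3 and lends 3.635·0.8000^4 ≈ 1.4889 billion.

A$1.489 billion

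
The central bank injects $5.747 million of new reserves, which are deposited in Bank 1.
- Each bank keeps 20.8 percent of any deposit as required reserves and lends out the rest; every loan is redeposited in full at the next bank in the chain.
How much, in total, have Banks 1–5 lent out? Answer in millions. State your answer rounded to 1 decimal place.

$15.1 million

Bank i lends (1 − rr)^i of the original deposit: Bank 1 lends 5.747·0.7920 ≈ 4.5516, Bank 2 lends 5.747·0.7920² ≈ 3.6049, and so on.
Summing a geometric series: total = 5.747·[0.7920·(1 − 0.7920^5) / (1 − 0.7920)] ≈ 15.0637 million.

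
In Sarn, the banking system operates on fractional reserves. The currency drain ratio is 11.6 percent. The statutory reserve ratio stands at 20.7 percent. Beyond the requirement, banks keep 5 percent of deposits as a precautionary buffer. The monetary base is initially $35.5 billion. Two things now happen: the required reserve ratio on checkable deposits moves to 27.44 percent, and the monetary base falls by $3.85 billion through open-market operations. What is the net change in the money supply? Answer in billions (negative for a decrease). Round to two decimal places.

-26.01 billion

Before: m₁ = (1 + 0.116) / (0.207 + 0.05 + 0.116) ≈ 2.99196, MB₁ = 35.5, so M₁ = 2.99196 × 35.5 ≈ 106.2146 billion.
After: m₂ = (1 + 0.116) / (0.2744 + 0.05 + 0.116) ≈ 2.53406, MB₂ = 35.5 − 3.85 = 31.65, so M₂ = 2.53406 × 31.65 ≈ 80.203 billion.
ΔM = M₂ − M₁ = 80.203 − 106.2146 = -26.0116 billion.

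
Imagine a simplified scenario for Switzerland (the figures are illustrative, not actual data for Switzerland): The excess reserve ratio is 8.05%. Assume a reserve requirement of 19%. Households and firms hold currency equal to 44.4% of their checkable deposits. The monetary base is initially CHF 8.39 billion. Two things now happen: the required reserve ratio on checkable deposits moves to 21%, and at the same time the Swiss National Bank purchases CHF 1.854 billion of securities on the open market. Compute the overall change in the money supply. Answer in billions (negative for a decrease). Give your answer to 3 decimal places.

CHF 3.183 billion

Before: m₁ = (1 + 0.444) / (0.19 + 0.0805 + 0.444) ≈ 2.020994, MB₁ = 8.39, so M₁ = 2.020994 × 8.39 ≈ 16.9561 billion.
After: m₂ = (1 + 0.444) / (0.21 + 0.0805 + 0.444) ≈ 1.965963, MB₂ = 8.39 + 1.854 = 10.244, so M₂ = 1.965963 × 10.244 ≈ 20.1393 billion.
ΔM = M₂ − M₁ = 20.1393 − 16.9561 = 3.1832 billion.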